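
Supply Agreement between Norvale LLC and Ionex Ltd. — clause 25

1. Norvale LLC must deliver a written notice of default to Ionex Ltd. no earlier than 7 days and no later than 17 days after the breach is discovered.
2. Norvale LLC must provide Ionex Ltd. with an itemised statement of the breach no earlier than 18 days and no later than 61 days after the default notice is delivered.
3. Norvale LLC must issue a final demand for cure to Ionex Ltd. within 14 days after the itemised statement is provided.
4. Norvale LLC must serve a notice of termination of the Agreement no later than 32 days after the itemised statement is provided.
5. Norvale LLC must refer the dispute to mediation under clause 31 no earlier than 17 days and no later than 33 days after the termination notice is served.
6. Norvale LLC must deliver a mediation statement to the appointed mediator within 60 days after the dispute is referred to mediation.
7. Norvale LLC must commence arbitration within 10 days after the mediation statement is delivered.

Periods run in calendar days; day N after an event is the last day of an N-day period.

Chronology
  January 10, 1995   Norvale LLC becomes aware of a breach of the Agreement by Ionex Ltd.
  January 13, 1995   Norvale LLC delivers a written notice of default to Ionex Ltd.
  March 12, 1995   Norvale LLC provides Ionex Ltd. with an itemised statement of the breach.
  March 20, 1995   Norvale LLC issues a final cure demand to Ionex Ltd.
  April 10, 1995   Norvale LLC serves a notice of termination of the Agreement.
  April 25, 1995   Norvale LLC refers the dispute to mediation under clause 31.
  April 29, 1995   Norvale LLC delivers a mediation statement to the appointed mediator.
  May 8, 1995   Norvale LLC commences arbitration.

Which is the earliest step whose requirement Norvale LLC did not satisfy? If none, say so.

Step 1

Step 1: the window is 7–17 days after January 10, 1995 (when the breach is discovered), so January 17, 1995 through January 27, 1995; January 13, 1995 is 4 days too early.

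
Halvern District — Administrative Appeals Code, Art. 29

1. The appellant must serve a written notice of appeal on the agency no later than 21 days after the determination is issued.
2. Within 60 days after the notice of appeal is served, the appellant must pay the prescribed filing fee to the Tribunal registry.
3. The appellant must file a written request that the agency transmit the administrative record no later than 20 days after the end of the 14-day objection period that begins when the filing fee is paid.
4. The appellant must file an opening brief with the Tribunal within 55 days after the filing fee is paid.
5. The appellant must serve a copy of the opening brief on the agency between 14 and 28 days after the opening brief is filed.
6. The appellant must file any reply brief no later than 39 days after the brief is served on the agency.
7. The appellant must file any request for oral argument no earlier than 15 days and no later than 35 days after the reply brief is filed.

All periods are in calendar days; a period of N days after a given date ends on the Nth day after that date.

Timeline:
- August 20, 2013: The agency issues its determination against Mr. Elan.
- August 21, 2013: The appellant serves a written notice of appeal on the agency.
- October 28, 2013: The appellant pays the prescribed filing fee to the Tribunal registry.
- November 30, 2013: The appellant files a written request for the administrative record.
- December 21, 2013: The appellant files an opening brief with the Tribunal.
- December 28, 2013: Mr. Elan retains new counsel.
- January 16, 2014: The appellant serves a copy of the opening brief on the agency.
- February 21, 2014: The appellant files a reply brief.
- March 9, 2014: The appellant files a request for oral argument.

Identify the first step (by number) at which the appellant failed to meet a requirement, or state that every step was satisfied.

Step 2

Step 1: 21 days after August 20, 2013 (when the determination is issued) is September 10, 2013; completed August 21, 2013, before the deadline.
Step 2: 60 days after August 21, 2013 (when the notice of appeal is served) is October 20, 2013; done October 28, 2013 — 8 days late.
Later steps need not be reached.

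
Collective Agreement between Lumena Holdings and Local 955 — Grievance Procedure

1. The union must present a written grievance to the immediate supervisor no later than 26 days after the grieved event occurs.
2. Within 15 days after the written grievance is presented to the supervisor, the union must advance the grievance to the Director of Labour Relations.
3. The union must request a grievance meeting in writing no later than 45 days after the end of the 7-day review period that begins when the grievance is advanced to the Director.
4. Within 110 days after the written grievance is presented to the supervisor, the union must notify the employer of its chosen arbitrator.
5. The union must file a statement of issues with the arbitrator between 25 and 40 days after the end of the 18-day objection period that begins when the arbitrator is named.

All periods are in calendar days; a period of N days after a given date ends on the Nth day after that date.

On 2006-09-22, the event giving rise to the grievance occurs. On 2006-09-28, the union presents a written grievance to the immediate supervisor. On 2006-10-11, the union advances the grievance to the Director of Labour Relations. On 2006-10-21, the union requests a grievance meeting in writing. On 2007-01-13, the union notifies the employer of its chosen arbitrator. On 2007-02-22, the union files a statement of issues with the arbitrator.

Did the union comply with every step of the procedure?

Step 1: 26 days after 2006-09-22 (when the grieved event occurs) is 2006-10-18; 2006-09-28 is within that limit.
Step 2: 15 days after 2006-09-28 (when the written grievance is presented to the supervisor) is 2006-10-13; 2006-10-11 is within that limit.
Step 3: 45 days after 2006-10-18 (end of the 7-day review period, which began when the grievance is advanced to the Director on 2006-10-11) is 2006-12-02; done 2006-10-21 — timely.
Step 4: 110 days after 2006-09-28 (when the written grievance is presented to the supervisor) is 2007-01-16; completed 2007-01-13, before the deadline.
Step 5: the window is 25–40 days after 2007-01-31 (end of the 18-day objection period, which began when the arbitrator is named on 2007-01-13), so 2007-02-25 through 2007-03-12; 2007-02-22 is 3 days too early.
No need to go further; step 5 was not satisfied.

No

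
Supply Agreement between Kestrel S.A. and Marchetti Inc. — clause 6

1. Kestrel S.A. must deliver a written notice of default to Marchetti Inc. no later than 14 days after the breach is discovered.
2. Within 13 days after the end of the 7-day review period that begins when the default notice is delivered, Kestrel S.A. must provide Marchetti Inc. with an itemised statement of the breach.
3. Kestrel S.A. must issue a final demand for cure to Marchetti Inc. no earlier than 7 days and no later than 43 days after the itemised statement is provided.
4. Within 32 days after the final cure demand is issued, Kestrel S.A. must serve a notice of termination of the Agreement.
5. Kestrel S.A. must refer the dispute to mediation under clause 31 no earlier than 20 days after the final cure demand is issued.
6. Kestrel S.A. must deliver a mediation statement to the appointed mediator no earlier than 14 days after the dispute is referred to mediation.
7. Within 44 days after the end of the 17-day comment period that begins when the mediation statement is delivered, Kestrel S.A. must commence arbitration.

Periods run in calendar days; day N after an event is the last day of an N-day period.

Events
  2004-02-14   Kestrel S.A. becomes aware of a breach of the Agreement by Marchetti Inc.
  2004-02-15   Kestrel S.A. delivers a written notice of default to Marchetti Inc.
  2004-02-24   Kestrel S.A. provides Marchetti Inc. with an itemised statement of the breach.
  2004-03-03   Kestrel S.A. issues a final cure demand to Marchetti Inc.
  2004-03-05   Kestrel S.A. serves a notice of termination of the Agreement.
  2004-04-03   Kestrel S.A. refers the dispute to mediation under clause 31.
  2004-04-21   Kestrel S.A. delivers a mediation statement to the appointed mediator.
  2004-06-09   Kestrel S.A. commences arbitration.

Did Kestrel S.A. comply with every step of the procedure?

Step 1: 14 days after 2004-02-14 (when the breach is discovered) is 2004-02-28; 2004-02-15 is within that limit.
Step 2: 13 days after 2004-02-22 (end of the 7-day review period, which began when the default notice is delivered on 2004-02-15) is 2004-03-06; completed 2004-02-24, before the deadline.
Step 3: the window is 7–43 days after 2004-02-24 (when the itemised statement is provided), so 2004-03-02 through 2004-04-07; 2004-03-03 falls inside that range.
Step 4: 32 days after 2004-03-03 (when the final cure demand is issued) is 2004-04-04; completed 2004-03-05, before the deadline.
Step 5: the earliest permitted date is 20 days after 2004-03-03 (when the final cure demand is issued), i.e. 2004-03-23; done 2004-04-03, after the minimum wait.
Step 6: the earliest permitted date is 14 days after 2004-04-03 (when the dispute is referred to mediation), i.e. 2004-04-17; done 2004-04-21 — permitted.
Step 7: 44 days after 2004-05-08 (end of the 17-day comment period, which began when the mediation statement is delivered on 2004-04-21) is 2004-06-21; done 2004-06-09 — timely.

Yes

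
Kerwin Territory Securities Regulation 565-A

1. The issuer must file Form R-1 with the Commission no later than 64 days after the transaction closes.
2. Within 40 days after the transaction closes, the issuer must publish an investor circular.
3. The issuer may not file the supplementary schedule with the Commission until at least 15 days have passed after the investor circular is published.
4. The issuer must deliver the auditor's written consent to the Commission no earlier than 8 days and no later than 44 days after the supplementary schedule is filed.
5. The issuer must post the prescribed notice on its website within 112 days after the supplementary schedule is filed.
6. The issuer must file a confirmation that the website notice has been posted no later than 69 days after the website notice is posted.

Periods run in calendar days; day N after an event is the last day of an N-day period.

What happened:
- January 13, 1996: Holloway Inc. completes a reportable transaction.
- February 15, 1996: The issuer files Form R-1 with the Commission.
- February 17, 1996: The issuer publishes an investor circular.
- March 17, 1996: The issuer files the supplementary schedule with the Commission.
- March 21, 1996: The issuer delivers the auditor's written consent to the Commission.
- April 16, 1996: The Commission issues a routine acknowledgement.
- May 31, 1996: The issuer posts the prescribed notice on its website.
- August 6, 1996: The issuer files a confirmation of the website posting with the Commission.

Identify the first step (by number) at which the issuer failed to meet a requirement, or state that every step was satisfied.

Step 4

(1) due by January 13, 1996 + 64 days = March 17, 1996; done February 15, 1996 — timely.
(2) due by January 13, 1996 + 40 days = February 22, 1996; February 17, 1996 is within that limit.
(3) permitted from February 17, 1996 + 15 days = March 3, 1996 onward; March 17, 1996 is on or after that date.
(4) the permitted window runs from March 17, 1996 + 8 = March 25, 1996 to March 17, 1996 + 44 = April 30, 1996; March 21, 1996 is 4 days too early.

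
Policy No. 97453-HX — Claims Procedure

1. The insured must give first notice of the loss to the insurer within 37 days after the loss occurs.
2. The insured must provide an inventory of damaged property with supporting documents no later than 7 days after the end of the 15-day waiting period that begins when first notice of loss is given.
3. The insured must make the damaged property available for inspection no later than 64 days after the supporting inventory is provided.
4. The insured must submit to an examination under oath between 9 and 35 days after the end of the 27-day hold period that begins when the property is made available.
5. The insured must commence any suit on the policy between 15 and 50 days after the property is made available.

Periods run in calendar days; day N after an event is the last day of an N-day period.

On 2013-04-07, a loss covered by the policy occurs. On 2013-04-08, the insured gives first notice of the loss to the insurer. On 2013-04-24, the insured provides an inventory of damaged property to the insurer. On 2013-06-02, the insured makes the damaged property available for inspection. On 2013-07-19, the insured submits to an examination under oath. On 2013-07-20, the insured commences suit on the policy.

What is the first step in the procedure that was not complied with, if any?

(1) due by 2013-04-07 + 37 days = 2013-05-14; 2013-04-08 is within that limit.
(2) due by 2013-04-23 + 7 days = 2013-04-30; done 2013-04-24 — timely.
(3) due by 2013-04-24 + 64 days = 2013-06-27; completed 2013-06-02, before the deadline.
(4) the permitted window runs from 2013-06-29 + 9 = 2013-07-08 to 2013-06-29 + 35 = 2013-08-03; done 2013-07-19 — within the window.
(5) the permitted window runs from 2013-06-02 + 15 = 2013-06-17 to 2013-06-02 + 50 = 2013-07-22; 2013-07-20 falls inside that range.

None — every step was satisfied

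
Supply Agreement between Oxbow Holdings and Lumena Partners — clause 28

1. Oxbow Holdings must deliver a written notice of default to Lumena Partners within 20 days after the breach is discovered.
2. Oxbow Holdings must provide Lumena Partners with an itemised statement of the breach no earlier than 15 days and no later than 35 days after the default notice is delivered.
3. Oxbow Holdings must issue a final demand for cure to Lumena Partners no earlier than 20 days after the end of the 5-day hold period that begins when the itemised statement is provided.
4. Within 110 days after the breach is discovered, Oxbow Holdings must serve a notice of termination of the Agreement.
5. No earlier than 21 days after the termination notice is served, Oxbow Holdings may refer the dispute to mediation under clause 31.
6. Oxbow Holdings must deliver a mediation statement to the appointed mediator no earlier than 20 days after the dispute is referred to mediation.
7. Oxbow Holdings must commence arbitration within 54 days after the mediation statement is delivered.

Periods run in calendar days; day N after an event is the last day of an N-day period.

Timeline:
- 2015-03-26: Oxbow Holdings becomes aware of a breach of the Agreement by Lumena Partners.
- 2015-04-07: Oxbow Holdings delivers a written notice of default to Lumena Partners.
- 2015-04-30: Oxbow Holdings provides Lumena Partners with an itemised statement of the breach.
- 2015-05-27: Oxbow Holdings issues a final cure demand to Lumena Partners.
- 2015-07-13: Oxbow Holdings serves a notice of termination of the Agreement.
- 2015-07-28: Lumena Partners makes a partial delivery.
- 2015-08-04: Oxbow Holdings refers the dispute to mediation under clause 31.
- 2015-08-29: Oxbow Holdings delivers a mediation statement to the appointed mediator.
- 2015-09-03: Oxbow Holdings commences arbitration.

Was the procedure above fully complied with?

Step 1: 20 days after 2015-03-26 (when the breach is discovered) is 2015-04-15; done 2015-04-07 — timely.
Step 2: the window is 15–35 days after 2015-04-07 (when the default notice is delivered), so 2015-04-22 through 2015-05-12; 2015-04-30 falls inside that range.
Step 3: the earliest permitted date is 20 days after 2015-05-05 (end of the 5-day hold period, which began when the itemised statement is provided on 2015-04-30), i.e. 2015-05-25; done 2015-05-27 — permitted.
Step 4: 110 days after 2015-03-26 (when the breach is discovered) is 2015-07-14; done 2015-07-13 — timely.
Step 5: the earliest permitted date is 21 days after 2015-07-13 (when the termination notice is served), i.e. 2015-08-03; 2015-08-04 is on or after that date.
Step 6: the earliest permitted date is 20 days after 2015-08-04 (when the dispute is referred to mediation), i.e. 2015-08-24; done 2015-08-29 — permitted.
Step 7: 54 days after 2015-08-29 (when the mediation statement is delivered) is 2015-10-22; completed 2015-09-03, before the deadline.

Yes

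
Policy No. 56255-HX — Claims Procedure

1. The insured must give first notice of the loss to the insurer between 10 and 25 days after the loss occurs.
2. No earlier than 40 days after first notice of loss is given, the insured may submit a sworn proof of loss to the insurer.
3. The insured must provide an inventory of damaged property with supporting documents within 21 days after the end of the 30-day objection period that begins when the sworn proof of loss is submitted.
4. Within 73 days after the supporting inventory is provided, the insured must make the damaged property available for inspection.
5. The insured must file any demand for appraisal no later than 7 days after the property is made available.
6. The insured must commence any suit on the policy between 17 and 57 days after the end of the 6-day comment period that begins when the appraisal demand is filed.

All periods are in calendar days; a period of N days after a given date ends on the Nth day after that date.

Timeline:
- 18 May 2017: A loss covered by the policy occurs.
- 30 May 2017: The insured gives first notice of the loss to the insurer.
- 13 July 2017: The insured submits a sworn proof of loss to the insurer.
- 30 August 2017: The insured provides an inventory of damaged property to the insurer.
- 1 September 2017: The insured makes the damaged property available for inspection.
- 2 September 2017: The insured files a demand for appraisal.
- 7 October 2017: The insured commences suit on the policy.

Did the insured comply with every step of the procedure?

(1) the permitted window runs from 18 May 2017 + 10 = 28 May 2017 to 18 May 2017 + 25 = 12 June 2017; done 30 May 2017 — within the window.
(2) permitted from 30 May 2017 + 40 days = 9 July 2017 onward; done 13 July 2017, after the minimum wait.
(3) due by 12 August 2017 + 21 days = 2 September 2017; done 30 August 2017 — timely.
(4) due by 30 August 2017 + 73 days = 11 November 2017; completed 1 September 2017, before the deadline.
(5) due by 1 September 2017 + 7 days = 8 September 2017; done 2 September 2017 — timely.
(6) the permitted window runs from 8 September 2017 + 17 = 25 September 2017 to 8 September 2017 + 57 = 4 November 2017; done 7 October 2017 — within the window.

Yes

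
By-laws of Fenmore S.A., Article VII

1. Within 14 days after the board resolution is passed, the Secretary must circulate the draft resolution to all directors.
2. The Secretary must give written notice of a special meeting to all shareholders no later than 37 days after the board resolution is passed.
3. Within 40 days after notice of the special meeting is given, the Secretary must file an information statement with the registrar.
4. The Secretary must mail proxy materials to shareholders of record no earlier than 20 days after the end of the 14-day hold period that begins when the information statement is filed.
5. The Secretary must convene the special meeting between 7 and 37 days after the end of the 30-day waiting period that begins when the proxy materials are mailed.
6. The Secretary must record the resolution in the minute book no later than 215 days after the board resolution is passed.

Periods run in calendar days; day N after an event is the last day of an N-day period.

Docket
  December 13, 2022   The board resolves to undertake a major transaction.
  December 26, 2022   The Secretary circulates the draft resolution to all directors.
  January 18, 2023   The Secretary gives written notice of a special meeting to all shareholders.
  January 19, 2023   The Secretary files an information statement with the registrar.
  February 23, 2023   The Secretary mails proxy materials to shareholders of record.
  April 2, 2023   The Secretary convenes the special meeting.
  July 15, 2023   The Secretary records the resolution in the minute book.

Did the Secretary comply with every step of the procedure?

(1) due by December 13, 2022 + 14 days = December 27, 2022; completed December 26, 2022, before the deadline.
(2) due by December 13, 2022 + 37 days = January 19, 2023; January 18, 2023 is within that limit.
(3) due by January 18, 2023 + 40 days = February 27, 2023; January 19, 2023 is within that limit.
(4) permitted from February 2, 2023 + 20 days = February 22, 2023 onward; February 23, 2023 is on or after that date.
(5) the permitted window runs from March 25, 2023 + 7 = April 1, 2023 to March 25, 2023 + 37 = May 1, 2023; done April 2, 2023, which is between those dates.
(6) due by December 13, 2022 + 215 days = July 16, 2023; July 15, 2023 is within that limit.

Yes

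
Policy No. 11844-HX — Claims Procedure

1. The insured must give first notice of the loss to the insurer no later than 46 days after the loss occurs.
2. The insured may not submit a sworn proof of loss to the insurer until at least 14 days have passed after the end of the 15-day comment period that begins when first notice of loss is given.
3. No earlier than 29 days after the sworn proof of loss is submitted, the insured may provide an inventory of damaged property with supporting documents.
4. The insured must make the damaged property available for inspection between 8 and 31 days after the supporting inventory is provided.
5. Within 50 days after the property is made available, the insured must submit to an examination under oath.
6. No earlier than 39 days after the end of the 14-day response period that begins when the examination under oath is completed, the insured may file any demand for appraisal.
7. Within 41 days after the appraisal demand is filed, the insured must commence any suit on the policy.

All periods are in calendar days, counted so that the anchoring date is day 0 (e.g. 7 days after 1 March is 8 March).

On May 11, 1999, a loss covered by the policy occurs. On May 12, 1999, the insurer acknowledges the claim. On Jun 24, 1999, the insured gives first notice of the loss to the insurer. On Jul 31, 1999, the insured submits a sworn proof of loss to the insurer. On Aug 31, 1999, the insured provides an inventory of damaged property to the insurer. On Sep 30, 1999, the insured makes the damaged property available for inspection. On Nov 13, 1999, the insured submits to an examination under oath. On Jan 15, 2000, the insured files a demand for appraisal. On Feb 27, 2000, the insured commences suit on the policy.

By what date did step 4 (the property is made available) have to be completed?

Oct 1, 1999

Step 4 runs from Aug 31, 1999, when the supporting inventory is provided. The window is 8–31 days after Aug 31, 1999; it closes on Oct 1, 1999.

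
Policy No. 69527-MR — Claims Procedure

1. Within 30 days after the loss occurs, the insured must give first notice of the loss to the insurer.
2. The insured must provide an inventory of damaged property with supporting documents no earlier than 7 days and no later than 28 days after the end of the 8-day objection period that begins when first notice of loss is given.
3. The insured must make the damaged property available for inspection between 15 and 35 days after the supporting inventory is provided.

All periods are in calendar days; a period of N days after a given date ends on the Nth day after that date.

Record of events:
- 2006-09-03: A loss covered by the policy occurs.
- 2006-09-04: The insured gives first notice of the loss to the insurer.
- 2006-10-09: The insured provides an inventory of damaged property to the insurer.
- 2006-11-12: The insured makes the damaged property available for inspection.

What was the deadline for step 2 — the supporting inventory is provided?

2006-10-10

First notice of loss is given on 2006-09-04; the 8-day objection period therefore ends 2006-09-12, and step 2 runs from that date. The window is 7–28 days after 2006-09-12; it closes on 2006-10-10.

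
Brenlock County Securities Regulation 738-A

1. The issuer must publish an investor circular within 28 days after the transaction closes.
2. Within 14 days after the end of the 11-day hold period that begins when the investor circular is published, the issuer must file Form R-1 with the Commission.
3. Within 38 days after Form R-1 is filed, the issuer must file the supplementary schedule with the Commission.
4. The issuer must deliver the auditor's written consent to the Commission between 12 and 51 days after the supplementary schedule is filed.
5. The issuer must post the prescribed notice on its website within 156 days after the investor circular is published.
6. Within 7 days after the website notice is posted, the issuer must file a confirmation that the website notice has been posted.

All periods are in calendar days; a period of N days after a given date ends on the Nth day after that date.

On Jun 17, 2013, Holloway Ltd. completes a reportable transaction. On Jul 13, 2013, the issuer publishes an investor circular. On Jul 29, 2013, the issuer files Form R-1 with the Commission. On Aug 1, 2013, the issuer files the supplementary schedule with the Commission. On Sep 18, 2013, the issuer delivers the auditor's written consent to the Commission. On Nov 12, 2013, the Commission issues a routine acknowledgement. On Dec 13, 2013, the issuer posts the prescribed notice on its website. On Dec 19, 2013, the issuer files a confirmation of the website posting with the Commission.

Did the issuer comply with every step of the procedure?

Yes

(1) due by Jun 17, 2013 + 28 days = Jul 15, 2013; done Jul 13, 2013 — timely.
(2) due by Jul 24, 2013 + 14 days = Aug 7, 2013; completed Jul 29, 2013, before the deadline.
(3) due by Jul 29, 2013 + 38 days = Sep 5, 2013; Aug 1, 2013 is within that limit.
(4) the permitted window runs from Aug 1, 2013 + 12 = Aug 13, 2013 to Aug 1, 2013 + 51 = Sep 21, 2013; done Sep 18, 2013, which is between those dates.
(5) due by Jul 13, 2013 + 156 days = Dec 16, 2013; done Dec 13, 2013 — timely.
(6) due by Dec 13, 2013 + 7 days = Dec 20, 2013; completed Dec 19, 2013, before the deadline.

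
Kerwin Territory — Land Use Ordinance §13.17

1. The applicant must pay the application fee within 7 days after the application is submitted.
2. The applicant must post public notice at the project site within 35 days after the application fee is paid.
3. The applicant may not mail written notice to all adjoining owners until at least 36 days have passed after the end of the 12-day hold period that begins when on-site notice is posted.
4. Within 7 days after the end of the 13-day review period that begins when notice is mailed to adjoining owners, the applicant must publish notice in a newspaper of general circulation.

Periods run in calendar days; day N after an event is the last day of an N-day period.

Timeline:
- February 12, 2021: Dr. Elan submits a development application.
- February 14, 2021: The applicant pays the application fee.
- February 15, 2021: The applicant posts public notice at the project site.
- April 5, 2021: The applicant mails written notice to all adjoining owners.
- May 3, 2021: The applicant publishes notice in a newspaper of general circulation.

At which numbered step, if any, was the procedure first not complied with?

(1) due by February 12, 2021 + 7 days = February 19, 2021; done February 14, 2021 — timely.
(2) due by February 14, 2021 + 35 days = March 21, 2021; February 15, 2021 is within that limit.
(3) permitted from February 27, 2021 + 36 days = April 4, 2021 onward; done April 5, 2021 — permitted.
(4) due by April 18, 2021 + 7 days = April 25, 2021; not done until May 3, 2021, 8 days after the deadline.
The procedure was therefore not followed at step 4.

Step 4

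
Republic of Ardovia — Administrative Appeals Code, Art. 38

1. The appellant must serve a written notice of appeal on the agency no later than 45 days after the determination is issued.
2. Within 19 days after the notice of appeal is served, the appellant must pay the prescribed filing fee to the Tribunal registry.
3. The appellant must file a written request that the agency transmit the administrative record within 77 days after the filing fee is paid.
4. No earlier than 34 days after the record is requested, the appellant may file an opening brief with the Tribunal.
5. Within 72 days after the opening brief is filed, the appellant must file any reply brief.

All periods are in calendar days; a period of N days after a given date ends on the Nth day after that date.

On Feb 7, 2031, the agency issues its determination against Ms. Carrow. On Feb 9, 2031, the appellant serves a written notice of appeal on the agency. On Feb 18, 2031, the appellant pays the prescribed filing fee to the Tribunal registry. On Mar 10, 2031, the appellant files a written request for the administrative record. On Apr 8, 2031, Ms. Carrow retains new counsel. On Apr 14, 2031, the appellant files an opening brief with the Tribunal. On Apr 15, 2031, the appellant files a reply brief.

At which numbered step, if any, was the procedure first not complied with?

None — every step was satisfied

(1) due by Feb 7, 2031 + 45 days = Mar 24, 2031; Feb 9, 2031 is within that limit.
(2) due by Feb 9, 2031 + 19 days = Feb 28, 2031; completed Feb 18, 2031, before the deadline.
(3) due by Feb 18, 2031 + 77 days = May 6, 2031; done Mar 10, 2031 — timely.
(4) permitted from Mar 10, 2031 + 34 days = Apr 13, 2031 onward; done Apr 14, 2031, after the minimum wait.
(5) due by Apr 14, 2031 + 72 days = Jun 25, 2031; done Apr 15, 2031 — timely.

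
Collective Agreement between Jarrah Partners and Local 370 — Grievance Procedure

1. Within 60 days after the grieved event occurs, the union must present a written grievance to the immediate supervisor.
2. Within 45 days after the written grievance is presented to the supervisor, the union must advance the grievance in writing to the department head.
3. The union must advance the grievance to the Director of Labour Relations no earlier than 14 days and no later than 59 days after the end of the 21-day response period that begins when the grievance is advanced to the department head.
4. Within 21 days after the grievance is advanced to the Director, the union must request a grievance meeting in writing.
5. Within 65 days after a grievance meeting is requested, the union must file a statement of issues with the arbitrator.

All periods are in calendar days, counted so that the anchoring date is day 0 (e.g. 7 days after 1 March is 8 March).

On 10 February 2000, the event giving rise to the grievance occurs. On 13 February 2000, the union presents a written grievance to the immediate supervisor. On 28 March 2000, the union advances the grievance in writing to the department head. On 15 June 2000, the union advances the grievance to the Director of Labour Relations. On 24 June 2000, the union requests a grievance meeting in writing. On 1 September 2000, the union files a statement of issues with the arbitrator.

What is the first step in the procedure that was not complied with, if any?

Step 1 — counting 60 days from 10 February 2000 (when the grieved event occurs) gives a deadline of 10 April 2000; completed 13 February 2000, before the deadline.
Step 2 — counting 45 days from 13 February 2000 (when the written grievance is presented to the supervisor) gives a deadline of 29 March 2000; completed 28 March 2000, before the deadline.
Step 3 — 14 and 59 days from 18 April 2000 (end of the 21-day response period, which began when the grievance is advanced to the department head on 28 March 2000) are 2 May 2000 and 16 June 2000 respectively; done 15 June 2000 — within the window.
Step 4 — counting 21 days from 15 June 2000 (when the grievance is advanced to the Director) gives a deadline of 6 July 2000; 24 June 2000 is within that limit.
Step 5 — counting 65 days from 24 June 2000 (when a grievance meeting is requested) gives a deadline of 28 August 2000; done 1 September 2000 — 4 days late.

Step 5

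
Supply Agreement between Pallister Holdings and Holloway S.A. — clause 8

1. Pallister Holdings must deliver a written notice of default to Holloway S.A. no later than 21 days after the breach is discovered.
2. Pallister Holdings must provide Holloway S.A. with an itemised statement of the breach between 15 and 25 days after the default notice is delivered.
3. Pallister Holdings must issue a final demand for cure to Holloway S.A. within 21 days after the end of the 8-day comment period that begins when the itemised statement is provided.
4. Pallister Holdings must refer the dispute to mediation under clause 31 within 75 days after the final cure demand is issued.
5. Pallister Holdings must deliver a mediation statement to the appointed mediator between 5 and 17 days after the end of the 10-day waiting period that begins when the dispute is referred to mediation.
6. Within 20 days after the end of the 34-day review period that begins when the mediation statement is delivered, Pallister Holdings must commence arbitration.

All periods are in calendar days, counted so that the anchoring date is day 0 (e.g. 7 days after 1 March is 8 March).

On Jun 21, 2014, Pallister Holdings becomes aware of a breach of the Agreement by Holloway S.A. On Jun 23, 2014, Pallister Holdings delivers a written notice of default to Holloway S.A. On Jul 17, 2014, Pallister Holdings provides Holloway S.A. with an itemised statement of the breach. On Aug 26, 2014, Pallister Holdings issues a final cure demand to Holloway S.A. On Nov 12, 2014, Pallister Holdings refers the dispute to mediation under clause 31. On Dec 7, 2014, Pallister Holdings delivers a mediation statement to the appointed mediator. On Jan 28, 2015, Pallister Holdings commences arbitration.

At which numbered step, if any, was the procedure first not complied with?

Step 1: 21 days after Jun 21, 2014 (when the breach is discovered) is Jul 12, 2014; Jun 23, 2014 is within that limit.
Step 2: the window is 15–25 days after Jun 23, 2014 (when the default notice is delivered), so Jul 8, 2014 through Jul 18, 2014; done Jul 17, 2014, which is between those dates.
Step 3: 21 days after Jul 25, 2014 (end of the 8-day comment period, which began when the itemised statement is provided on Jul 17, 2014) is Aug 15, 2014; not done until Aug 26, 2014, 11 days after the deadline.

Step 3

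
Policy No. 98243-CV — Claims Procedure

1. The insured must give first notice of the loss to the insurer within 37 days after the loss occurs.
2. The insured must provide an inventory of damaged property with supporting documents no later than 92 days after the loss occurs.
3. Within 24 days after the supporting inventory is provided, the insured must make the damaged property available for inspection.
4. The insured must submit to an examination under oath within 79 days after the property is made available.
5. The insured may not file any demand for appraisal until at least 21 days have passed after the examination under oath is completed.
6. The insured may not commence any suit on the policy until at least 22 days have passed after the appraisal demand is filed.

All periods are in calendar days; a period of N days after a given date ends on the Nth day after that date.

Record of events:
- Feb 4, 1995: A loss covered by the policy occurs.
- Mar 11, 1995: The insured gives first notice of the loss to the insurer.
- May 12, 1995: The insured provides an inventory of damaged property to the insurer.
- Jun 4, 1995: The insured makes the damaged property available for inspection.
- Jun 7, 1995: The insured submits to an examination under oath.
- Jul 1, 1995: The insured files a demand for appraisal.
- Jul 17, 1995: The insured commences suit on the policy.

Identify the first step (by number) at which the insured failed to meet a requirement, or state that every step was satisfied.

Step 1: 37 days after Feb 4, 1995 (when the loss occurs) is Mar 13, 1995; completed Mar 11, 1995, before the deadline.
Step 2: 92 days after Feb 4, 1995 (when the loss occurs) is May 7, 1995; May 12, 1995 misses that deadline by 5 days.
The analysis stops there.

Step 2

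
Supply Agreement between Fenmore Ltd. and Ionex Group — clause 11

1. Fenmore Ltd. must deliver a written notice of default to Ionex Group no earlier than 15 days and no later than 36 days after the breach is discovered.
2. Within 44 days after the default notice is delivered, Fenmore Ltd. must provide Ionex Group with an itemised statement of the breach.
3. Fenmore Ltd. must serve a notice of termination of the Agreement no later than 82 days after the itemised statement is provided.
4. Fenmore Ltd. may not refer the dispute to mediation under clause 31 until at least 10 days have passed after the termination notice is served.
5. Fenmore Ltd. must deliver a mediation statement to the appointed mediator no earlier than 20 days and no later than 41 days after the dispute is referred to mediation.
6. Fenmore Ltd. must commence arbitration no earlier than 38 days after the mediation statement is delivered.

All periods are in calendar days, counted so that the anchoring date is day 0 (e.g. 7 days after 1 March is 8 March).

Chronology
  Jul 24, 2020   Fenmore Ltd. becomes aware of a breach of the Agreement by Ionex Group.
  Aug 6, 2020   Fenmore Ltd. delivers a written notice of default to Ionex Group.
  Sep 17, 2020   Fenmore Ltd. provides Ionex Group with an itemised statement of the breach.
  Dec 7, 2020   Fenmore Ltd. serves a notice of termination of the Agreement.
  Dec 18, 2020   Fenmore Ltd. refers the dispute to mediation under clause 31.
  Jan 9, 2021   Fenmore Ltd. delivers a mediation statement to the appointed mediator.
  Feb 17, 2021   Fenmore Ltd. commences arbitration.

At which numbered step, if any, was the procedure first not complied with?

Step 1 — 15 and 36 days from Jul 24, 2020 (when the breach is discovered) are Aug 8, 2020 and Aug 29, 2020 respectively; Aug 6, 2020 is 2 days too early.

Step 1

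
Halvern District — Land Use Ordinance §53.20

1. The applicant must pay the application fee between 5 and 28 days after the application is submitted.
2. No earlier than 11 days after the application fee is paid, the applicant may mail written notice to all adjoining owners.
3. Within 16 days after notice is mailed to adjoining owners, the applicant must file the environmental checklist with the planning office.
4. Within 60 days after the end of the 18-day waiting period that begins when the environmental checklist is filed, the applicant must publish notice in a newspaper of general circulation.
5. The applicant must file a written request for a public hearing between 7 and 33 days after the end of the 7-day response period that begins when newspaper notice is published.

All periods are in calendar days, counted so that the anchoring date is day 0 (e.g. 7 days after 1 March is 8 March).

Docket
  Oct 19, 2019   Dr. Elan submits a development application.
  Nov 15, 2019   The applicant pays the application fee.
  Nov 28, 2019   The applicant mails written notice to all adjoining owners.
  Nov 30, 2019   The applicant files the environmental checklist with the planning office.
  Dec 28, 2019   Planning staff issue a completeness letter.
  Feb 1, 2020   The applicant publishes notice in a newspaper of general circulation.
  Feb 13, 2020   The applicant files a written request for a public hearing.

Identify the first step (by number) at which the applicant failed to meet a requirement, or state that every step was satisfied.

Step 5

(1) the permitted window runs from Oct 19, 2019 + 5 = Oct 24, 2019 to Oct 19, 2019 + 28 = Nov 16, 2019; done Nov 15, 2019, which is between those dates.
(2) permitted from Nov 15, 2019 + 11 days = Nov 26, 2019 onward; done Nov 28, 2019, after the minimum wait.
(3) due by Nov 28, 2019 + 16 days = Dec 14, 2019; done Nov 30, 2019 — timely.
(4) due by Dec 18, 2019 + 60 days = Feb 16, 2020; completed Feb 1, 2020, before the deadline.
(5) the permitted window runs from Feb 8, 2020 + 7 = Feb 15, 2020 to Feb 8, 2020 + 33 = Mar 12, 2020; Feb 13, 2020 is 2 days too early.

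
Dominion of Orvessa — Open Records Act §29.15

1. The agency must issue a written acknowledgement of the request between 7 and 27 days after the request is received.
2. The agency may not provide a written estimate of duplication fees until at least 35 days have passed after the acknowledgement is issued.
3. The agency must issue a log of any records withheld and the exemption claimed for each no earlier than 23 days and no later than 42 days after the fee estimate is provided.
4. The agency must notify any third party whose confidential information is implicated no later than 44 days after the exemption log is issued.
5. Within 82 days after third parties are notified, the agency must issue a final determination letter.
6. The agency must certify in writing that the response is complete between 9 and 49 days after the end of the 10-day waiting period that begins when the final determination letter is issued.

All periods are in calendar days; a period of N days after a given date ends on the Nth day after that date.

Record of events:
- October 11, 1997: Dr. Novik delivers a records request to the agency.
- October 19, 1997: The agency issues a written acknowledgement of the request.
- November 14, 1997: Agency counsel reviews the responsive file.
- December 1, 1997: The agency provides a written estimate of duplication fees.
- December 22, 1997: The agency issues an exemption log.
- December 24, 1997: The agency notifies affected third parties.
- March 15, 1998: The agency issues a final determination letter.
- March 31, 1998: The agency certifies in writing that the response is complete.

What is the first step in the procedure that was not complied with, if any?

(1) the permitted window runs from October 11, 1997 + 7 = October 18, 1997 to October 11, 1997 + 27 = November 7, 1997; done October 19, 1997, which is between those dates.
(2) permitted from October 19, 1997 + 35 days = November 23, 1997 onward; December 1, 1997 is on or after that date.
(3) the permitted window runs from December 1, 1997 + 23 = December 24, 1997 to December 1, 1997 + 42 = January 12, 1998; done December 22, 1997 — 2 days before the window opened.

Step 3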